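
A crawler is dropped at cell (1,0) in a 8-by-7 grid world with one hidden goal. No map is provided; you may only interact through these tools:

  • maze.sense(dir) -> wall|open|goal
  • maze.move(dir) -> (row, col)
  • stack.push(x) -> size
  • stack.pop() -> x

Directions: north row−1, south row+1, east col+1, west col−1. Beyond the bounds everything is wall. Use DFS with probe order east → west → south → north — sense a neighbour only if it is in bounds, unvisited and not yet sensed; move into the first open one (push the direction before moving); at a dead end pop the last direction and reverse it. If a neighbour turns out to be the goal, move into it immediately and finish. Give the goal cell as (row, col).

// sense(dir: east) ~> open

// push(x: east) ~> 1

// move(dir: east) ~> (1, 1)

// sense(dir: east) ~> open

// push(x: east) ~> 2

// move(dir: east) ~> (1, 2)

// sense(dir: east) ~> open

// push(x: east) ~> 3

// move(dir: east) ~> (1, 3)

// sense(dir: east) ~> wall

// sense(dir: south) ~> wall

// sense(dir: north) ~> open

// push(x: north) ~> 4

// move(dir: north) ~> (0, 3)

// sense(dir: east) ~> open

// push(x: east) ~> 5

// move(dir: east) ~> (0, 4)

// sense(dir: east) ~> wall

// pop() ~> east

// move(dir: west) ~> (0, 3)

// sense(dir: west) ~> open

// push(x: west) ~> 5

// move(dir: west) ~> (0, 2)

// sense(dir: west) ~> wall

// pop() ~> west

// move(dir: east) ~> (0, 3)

// pop() ~> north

// move(dir: south) ~> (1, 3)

// pop() ~> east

// move(dir: west) ~> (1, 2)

// sense(dir: south) ~> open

// push(x: south) ~> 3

// move(dir: south) ~> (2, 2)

// sense(dir: west) ~> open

// push(x: west) ~> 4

// move(dir: west) ~> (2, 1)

// sense(dir: west) ~> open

// push(x: west) ~> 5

// move(dir: west) ~> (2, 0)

// sense(dir: south) ~> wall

// pop() ~> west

// move(dir: east) ~> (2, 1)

// sense(dir: south) ~> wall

// pop() ~> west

// move(dir: east) ~> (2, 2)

// sense(dir: south) ~> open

// push(x: south) ~> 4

// move(dir: south) ~> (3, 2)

// sense(dir: east) ~> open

// push(x: east) ~> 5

// move(dir: east) ~> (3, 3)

// sense(dir: east) ~> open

// push(x: east) ~> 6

// move(dir: east) ~> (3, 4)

// sense(dir: east) ~> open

// push(x: east) ~> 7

// move(dir: east) ~> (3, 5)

// sense(dir: east) ~> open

// push(x: east) ~> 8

// move(dir: east) ~> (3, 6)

// sense(dir: south) ~> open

// push(x: south) ~> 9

// move(dir: south) ~> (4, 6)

// sense(dir: west) ~> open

// push(x: west) ~> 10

// move(dir: west) ~> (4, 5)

// sense(dir: west) ~> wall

// sense(dir: south) ~> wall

// pop() ~> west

// move(dir: east) ~> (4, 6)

// sense(dir: south) ~> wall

// pop() ~> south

// move(dir: north) ~> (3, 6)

// sense(dir: north) ~> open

// push(x: north) ~> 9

// move(dir: north) ~> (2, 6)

// sense(dir: west) ~> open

// push(x: west) ~> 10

// move(dir: west) ~> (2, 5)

// sense(dir: west) ~> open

// push(x: west) ~> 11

// move(dir: west) ~> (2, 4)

// pop() ~> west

// move(dir: east) ~> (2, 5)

// sense(dir: north) ~> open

// push(x: north) ~> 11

// move(dir: north) ~> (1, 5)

// sense(dir: east) ~> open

// push(x: east) ~> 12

// move(dir: east) ~> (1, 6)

// sense(dir: north) ~> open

// push(x: north) ~> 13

// move(dir: north) ~> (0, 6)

// pop() ~> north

// move(dir: south) ~> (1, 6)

// pop() ~> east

// move(dir: west) ~> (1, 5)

// pop() ~> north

// move(dir: south) ~> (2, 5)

// pop() ~> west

// move(dir: east) ~> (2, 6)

// pop() ~> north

// move(dir: south) ~> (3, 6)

// pop() ~> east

// move(dir: west) ~> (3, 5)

// pop() ~> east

// move(dir: west) ~> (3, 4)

// pop() ~> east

// move(dir: west) ~> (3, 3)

// sense(dir: south) ~> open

// push(x: south) ~> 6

// move(dir: south) ~> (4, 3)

// sense(dir: west) ~> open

// push(x: west) ~> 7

// move(dir: west) ~> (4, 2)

// sense(dir: west) ~> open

// push(x: west) ~> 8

// move(dir: west) ~> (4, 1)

// sense(dir: west) ~> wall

// sense(dir: south) ~> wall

// pop() ~> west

// move(dir: east) ~> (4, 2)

// sense(dir: south) ~> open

// push(x: south) ~> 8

// move(dir: south) ~> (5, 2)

// sense(dir: east) ~> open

// push(x: east) ~> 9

// move(dir: east) ~> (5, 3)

// sense(dir: east) ~> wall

// sense(dir: south) ~> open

// push(x: south) ~> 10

// move(dir: south) ~> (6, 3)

// sense(dir: east) ~> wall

// sense(dir: west) ~> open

// push(x: west) ~> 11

// move(dir: west) ~> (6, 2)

// sense(dir: west) ~> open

// push(x: west) ~> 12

// move(dir: west) ~> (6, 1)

// sense(dir: west) ~> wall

// sense(dir: south) ~> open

// push(x: south) ~> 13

// move(dir: south) ~> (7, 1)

// sense(dir: east) ~> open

// push(x: east) ~> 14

// move(dir: east) ~> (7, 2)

// sense(dir: east) ~> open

// push(x: east) ~> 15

// move(dir: east) ~> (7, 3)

// sense(dir: east) ~> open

// push(x: east) ~> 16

// move(dir: east) ~> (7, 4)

// sense(dir: east) ~> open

// push(x: east) ~> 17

// move(dir: east) ~> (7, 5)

// sense(dir: east) ~> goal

// move(dir: east) ~> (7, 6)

Answer: (7, 6)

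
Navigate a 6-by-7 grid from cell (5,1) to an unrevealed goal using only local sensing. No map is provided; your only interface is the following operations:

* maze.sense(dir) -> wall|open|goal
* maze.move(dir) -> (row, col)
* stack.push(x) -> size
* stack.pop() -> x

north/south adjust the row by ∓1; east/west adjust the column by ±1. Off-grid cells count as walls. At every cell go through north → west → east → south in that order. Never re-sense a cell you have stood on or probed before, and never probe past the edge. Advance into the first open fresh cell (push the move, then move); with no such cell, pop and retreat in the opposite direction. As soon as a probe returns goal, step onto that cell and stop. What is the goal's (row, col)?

Invoking maze.sense with dir: north, which returns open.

Invoking stack.push with x: north, — result: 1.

Now I run maze.move with dir: north, which returns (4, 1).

Using maze.sense with dir: north, and see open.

Now I run stack.push with x: north, — result: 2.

Next I call maze.move with dir: north, — result: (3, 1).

I run maze.sense with dir: north, giving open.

I use stack.push with x: north, → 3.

Using maze.move with dir: north, giving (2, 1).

I run maze.sense with dir: north, which returns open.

I try stack.push with x: north, — result: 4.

I run maze.move with dir: north, → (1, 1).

I try maze.sense with dir: north, giving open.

Now I run stack.push with x: north, and see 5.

I try maze.move with dir: north, and observe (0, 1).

Next I call maze.sense with dir: west, and see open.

Invoking stack.push with x: west, : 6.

Using maze.move with dir: west, : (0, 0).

I run maze.sense with dir: south, : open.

Using stack.push with x: south, which returns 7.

Using maze.move with dir: south, and observe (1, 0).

Then maze.sense with dir: south, → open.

Now I run stack.push with x: south, yielding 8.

I call maze.move with dir: south, — result: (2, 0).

Calling maze.sense with dir: south, yielding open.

I use stack.push with x: south, and get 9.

Now I run maze.move with dir: south, and get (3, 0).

I run maze.sense with dir: south, which returns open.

Invoking stack.push with x: south, yielding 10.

Using maze.move with dir: south, and get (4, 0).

Then maze.sense with dir: south, and observe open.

Invoking stack.push with x: south, : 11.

I run maze.move with dir: south, and get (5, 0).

I use stack.pop, : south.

I invoke maze.move with dir: north, — result: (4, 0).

Next I call stack.pop, and get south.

I try maze.move with dir: north, → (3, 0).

I run stack.pop, — result: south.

I try maze.move with dir: north, — result: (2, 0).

Now I run stack.pop(), and observe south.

Now I run maze.move with dir: north, : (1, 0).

Next I call stack.pop, giving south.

I try maze.move with dir: north, and see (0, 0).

I use stack.pop(), which returns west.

Then maze.move with dir: east, — result: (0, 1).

Calling maze.sense with dir: east, and observe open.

I use stack.push with x: east, : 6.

I call maze.move with dir: east, and see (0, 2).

Next I call maze.sense with dir: east, → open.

I invoke stack.push with x: east, : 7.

Next I call maze.move with dir: east, and observe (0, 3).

Using maze.sense with dir: east, and see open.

Using stack.push with x: east, : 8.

Calling maze.move with dir: east, and observe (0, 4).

Then maze.sense with dir: east, which returns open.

Calling stack.push with x: east, and get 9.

Next I call maze.move with dir: east, and get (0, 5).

I invoke maze.sense with dir: east, and observe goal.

Now I run maze.move with dir: east, which returns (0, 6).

Answer: (0, 6)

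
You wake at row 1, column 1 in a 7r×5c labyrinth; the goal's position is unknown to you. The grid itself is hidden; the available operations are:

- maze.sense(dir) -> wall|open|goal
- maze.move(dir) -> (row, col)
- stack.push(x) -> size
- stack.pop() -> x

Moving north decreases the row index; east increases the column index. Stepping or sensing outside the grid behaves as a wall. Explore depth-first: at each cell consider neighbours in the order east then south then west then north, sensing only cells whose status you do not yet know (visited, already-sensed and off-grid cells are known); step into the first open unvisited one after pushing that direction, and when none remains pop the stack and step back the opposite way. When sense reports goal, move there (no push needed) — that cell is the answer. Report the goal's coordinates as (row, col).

==> maze.sense(dir: east)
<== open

==> stack.push(x: east)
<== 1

==> maze.move(dir: east)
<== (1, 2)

==> maze.sense(dir: east)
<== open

==> stack.push(x: east)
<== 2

==> maze.move(dir: east)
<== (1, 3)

==> maze.sense(dir: east)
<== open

==> stack.push(x: east)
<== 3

==> maze.move(dir: east)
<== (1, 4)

==> maze.sense(dir: south)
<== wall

==> maze.sense(dir: north)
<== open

==> stack.push(x: north)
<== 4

==> maze.move(dir: north)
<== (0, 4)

==> maze.sense(dir: west)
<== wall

==> stack.pop()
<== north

==> maze.move(dir: south)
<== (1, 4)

==> stack.pop()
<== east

==> maze.move(dir: west)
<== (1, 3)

==> maze.sense(dir: south)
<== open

==> stack.push(x: south)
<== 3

==> maze.move(dir: south)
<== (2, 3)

==> maze.sense(dir: south)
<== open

==> stack.push(x: south)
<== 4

==> maze.move(dir: south)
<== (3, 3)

==> maze.sense(dir: east)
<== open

==> stack.push(x: east)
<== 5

==> maze.move(dir: east)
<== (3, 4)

==> maze.sense(dir: south)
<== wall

==> stack.pop()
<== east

==> maze.move(dir: west)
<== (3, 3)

==> maze.sense(dir: south)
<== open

==> stack.push(x: south)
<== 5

==> maze.move(dir: south)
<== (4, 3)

==> maze.sense(dir: south)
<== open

==> stack.push(x: south)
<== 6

==> maze.move(dir: south)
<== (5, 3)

==> maze.sense(dir: east)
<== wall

==> maze.sense(dir: south)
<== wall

==> maze.sense(dir: west)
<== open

==> stack.push(x: west)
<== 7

==> maze.move(dir: west)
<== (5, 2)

==> maze.sense(dir: south)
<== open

==> stack.push(x: south)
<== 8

==> maze.move(dir: south)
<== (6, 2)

==> maze.sense(dir: west)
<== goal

==> maze.move(dir: west)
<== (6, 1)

Answer: (6, 1)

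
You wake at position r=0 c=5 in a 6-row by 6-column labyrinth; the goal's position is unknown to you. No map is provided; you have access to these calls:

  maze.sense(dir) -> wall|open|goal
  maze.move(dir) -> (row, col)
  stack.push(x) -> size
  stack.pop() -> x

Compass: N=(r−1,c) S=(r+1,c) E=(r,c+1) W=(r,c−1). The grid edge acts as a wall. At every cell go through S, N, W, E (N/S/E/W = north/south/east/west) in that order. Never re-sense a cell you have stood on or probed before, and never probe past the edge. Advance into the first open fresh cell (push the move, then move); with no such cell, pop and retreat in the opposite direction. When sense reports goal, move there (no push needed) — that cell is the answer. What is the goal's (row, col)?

I run maze.sense with dir=south, which returns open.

Next I call stack.push with x=south, : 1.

Now I run maze.move with dir=south, → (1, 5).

Calling maze.sense with dir=south, which returns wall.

Next I call maze.sense with dir=west, giving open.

Now I run stack.push with x=west, and observe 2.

Calling maze.move with dir=west, and get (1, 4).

Next I call maze.sense with dir=south, yielding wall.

Now I run maze.sense with dir=north, and observe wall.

I try maze.sense with dir=west, and observe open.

I use stack.push with x=west, — result: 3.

Next I call maze.move with dir=west, — result: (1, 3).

I try maze.sense with dir=south, which returns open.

I invoke stack.push with x=south, → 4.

I run maze.move with dir=south, and see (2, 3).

Calling maze.sense with dir=south, → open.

Next I call stack.push with x=south, — result: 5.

I run maze.move with dir=south, and get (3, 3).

I call maze.sense with dir=south, and see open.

I call stack.push with x=south, giving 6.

Calling maze.move with dir=south, and observe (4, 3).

Then maze.sense with dir=south, and observe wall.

Calling maze.sense with dir=west, and see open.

I call stack.push with x=west, : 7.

Using maze.move with dir=west, and observe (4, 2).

I run maze.sense with dir=south, and see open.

Then stack.push with x=south, — result: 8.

I invoke maze.move with dir=south, yielding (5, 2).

Next I call maze.sense with dir=west, which returns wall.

I use stack.pop(), yielding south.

I call maze.move with dir=north, — result: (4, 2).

Using maze.sense with dir=north, → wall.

I try maze.sense with dir=west, giving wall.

I call stack.pop(), and observe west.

Next I call maze.move with dir=east, which returns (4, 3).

I run maze.sense with dir=east, and get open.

Then stack.push with x=east, which returns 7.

I invoke maze.move with dir=east, which returns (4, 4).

Invoking maze.sense with dir=south, → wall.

I invoke maze.sense with dir=north, : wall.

Calling maze.sense with dir=east, and get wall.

Now I run stack.pop(), giving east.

I run maze.move with dir=west, giving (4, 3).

Calling stack.pop(), → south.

Calling maze.move with dir=north, and get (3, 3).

Then stack.pop(), and see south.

I call maze.move with dir=north, which returns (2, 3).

I call maze.sense with dir=west, → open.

Then stack.push with x=west, — result: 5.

Invoking maze.move with dir=west, which returns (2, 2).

Then maze.sense with dir=north, giving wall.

I run maze.sense with dir=west, and see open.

I run stack.push with x=west, → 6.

Next I call maze.move with dir=west, — result: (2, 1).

Using maze.sense with dir=south, → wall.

I call maze.sense with dir=north, giving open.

Using stack.push with x=north, and get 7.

Next I call maze.move with dir=north, and see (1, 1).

Calling maze.sense with dir=north, → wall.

I call maze.sense with dir=west, — result: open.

Then stack.push with x=west, → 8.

I use maze.move with dir=west, : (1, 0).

Next I call maze.sense with dir=south, and get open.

Calling stack.push with x=south, yielding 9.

Then maze.move with dir=south, and observe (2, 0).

I call maze.sense with dir=south, and get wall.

Invoking stack.pop(), and see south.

Then maze.move with dir=north, — result: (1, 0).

Invoking maze.sense with dir=north, → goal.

Next I call maze.move with dir=north, and see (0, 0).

Answer: (0, 0)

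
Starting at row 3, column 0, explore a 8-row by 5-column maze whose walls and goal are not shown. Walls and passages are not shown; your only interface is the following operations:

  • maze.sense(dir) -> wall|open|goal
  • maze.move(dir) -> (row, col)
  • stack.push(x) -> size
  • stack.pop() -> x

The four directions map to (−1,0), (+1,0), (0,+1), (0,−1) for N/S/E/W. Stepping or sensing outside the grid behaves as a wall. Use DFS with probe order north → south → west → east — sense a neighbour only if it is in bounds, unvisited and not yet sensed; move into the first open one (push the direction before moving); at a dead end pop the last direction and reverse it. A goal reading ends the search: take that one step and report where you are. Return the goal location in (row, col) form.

-> maze.sense(north)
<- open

-> stack.push(north)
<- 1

-> maze.move(north)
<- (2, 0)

-> maze.sense(north)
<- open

-> stack.push(north)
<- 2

-> maze.move(north)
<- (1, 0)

-> maze.sense(north)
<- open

-> stack.push(north)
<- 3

-> maze.move(north)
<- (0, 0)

-> maze.sense(east)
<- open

-> stack.push(east)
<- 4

-> maze.move(east)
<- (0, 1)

-> maze.sense(south)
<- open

-> stack.push(south)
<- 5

-> maze.move(south)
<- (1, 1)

-> maze.sense(south)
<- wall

-> maze.sense(east)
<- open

-> stack.push(east)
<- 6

-> maze.move(east)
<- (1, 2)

-> maze.sense(north)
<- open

-> stack.push(north)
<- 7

-> maze.move(north)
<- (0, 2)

-> maze.sense(east)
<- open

-> stack.push(east)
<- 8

-> maze.move(east)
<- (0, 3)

-> maze.sense(south)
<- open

-> stack.push(south)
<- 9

-> maze.move(south)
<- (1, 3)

-> maze.sense(south)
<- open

-> stack.push(south)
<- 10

-> maze.move(south)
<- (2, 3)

-> maze.sense(south)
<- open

-> stack.push(south)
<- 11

-> maze.move(south)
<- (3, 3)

-> maze.sense(south)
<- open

-> stack.push(south)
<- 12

-> maze.move(south)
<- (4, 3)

-> maze.sense(south)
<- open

-> stack.push(south)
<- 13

-> maze.move(south)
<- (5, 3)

-> maze.sense(south)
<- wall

-> maze.sense(west)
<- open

-> stack.push(west)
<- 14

-> maze.move(west)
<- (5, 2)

-> maze.sense(north)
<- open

-> stack.push(north)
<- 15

-> maze.move(north)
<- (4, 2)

-> maze.sense(north)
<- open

-> stack.push(north)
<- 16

-> maze.move(north)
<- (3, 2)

-> maze.sense(north)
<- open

-> stack.push(north)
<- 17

-> maze.move(north)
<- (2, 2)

-> stack.pop()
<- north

-> maze.move(south)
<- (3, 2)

-> maze.sense(west)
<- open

-> stack.push(west)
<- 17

-> maze.move(west)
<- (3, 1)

-> maze.sense(south)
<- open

-> stack.push(south)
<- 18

-> maze.move(south)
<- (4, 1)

-> maze.sense(south)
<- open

-> stack.push(south)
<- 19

-> maze.move(south)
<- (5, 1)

-> maze.sense(south)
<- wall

-> maze.sense(west)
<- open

-> stack.push(west)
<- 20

-> maze.move(west)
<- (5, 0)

-> maze.sense(north)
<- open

-> stack.push(north)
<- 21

-> maze.move(north)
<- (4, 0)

-> stack.pop()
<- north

-> maze.move(south)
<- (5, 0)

-> maze.sense(south)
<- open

-> stack.push(south)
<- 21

-> maze.move(south)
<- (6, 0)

-> maze.sense(south)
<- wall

-> stack.pop()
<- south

-> maze.move(north)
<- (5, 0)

-> stack.pop()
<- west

-> maze.move(east)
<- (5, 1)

-> stack.pop()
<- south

-> maze.move(north)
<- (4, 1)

-> stack.pop()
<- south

-> maze.move(north)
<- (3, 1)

-> stack.pop()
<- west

-> maze.move(east)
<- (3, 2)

-> stack.pop()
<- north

-> maze.move(south)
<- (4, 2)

-> stack.pop()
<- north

-> maze.move(south)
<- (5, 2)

-> maze.sense(south)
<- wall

-> stack.pop()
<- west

-> maze.move(east)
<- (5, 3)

-> maze.sense(east)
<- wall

-> stack.pop()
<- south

-> maze.move(north)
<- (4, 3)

-> maze.sense(east)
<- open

-> stack.push(east)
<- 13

-> maze.move(east)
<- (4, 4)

-> maze.sense(north)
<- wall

-> stack.pop()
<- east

-> maze.move(west)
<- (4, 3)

-> stack.pop()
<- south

-> maze.move(north)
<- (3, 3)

-> stack.pop()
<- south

-> maze.move(north)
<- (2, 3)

-> maze.sense(east)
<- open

-> stack.push(east)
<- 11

-> maze.move(east)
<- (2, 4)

-> maze.sense(north)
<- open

-> stack.push(north)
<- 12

-> maze.move(north)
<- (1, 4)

-> maze.sense(north)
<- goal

-> maze.move(north)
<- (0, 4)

Answer: (0, 4)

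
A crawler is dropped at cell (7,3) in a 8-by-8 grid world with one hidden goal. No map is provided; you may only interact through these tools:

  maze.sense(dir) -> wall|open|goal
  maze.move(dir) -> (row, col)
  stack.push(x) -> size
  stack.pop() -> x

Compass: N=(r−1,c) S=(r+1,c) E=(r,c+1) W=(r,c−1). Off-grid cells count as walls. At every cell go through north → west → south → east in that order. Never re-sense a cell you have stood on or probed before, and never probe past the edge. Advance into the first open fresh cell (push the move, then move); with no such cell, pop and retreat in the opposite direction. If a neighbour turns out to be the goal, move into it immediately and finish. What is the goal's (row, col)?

;; 1. maze.sense(dir→north) ~> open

;; 2. stack.push(x→north) ~> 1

;; 3. maze.move(dir→north) ~> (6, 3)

;; 4. maze.sense(dir→north) ~> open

;; 5. stack.push(x→north) ~> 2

;; 6. maze.move(dir→north) ~> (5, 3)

;; 7. maze.sense(dir→north) ~> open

;; 8. stack.push(x→north) ~> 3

;; 9. maze.move(dir→north) ~> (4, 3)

;; 10. maze.sense(dir→north) ~> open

;; 11. stack.push(x→north) ~> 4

;; 12. maze.move(dir→north) ~> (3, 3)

;; 13. maze.sense(dir→north) ~> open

;; 14. stack.push(x→north) ~> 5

;; 15. maze.move(dir→north) ~> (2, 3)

;; 16. maze.sense(dir→north) ~> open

;; 17. stack.push(x→north) ~> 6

;; 18. maze.move(dir→north) ~> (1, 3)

;; 19. maze.sense(dir→north) ~> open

;; 20. stack.push(x→north) ~> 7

;; 21. maze.move(dir→north) ~> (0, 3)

;; 22. maze.sense(dir→west) ~> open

;; 23. stack.push(x→west) ~> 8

;; 24. maze.move(dir→west) ~> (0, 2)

;; 25. maze.sense(dir→west) ~> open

;; 26. stack.push(x→west) ~> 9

;; 27. maze.move(dir→west) ~> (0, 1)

;; 28. maze.sense(dir→west) ~> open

;; 29. stack.push(x→west) ~> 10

;; 30. maze.move(dir→west) ~> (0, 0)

;; 31. maze.sense(dir→south) ~> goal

;; 32. maze.move(dir→south) ~> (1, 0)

Answer: (1, 0)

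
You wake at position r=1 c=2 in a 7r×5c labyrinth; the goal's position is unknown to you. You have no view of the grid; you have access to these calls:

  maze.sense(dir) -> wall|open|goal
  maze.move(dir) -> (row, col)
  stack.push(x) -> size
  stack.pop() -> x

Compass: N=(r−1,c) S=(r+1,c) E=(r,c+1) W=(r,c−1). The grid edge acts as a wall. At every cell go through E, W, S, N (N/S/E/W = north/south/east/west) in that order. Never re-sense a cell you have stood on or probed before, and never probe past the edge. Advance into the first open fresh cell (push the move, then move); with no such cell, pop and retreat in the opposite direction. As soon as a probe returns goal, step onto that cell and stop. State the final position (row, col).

// 1. maze.sense(east) -> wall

// 2. maze.sense(west) -> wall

// 3. maze.sense(south) -> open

// 4. stack.push(south) -> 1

// 5. maze.move(south) -> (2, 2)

// 6. maze.sense(east) -> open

// 7. stack.push(east) -> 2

// 8. maze.move(east) -> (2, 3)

// 9. maze.sense(east) -> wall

// 10. maze.sense(south) -> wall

// 11. stack.pop() -> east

// 12. maze.move(west) -> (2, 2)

// 13. maze.sense(west) -> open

// 14. stack.push(west) -> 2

// 15. maze.move(west) -> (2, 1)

// 16. maze.sense(west) -> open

// 17. stack.push(west) -> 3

// 18. maze.move(west) -> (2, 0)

// 19. maze.sense(south) -> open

// 20. stack.push(south) -> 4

// 21. maze.move(south) -> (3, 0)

// 22. maze.sense(east) -> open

// 23. stack.push(east) -> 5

// 24. maze.move(east) -> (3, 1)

// 25. maze.sense(east) -> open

// 26. stack.push(east) -> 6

// 27. maze.move(east) -> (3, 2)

// 28. maze.sense(south) -> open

// 29. stack.push(south) -> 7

// 30. maze.move(south) -> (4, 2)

// 31. maze.sense(east) -> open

// 32. stack.push(east) -> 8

// 33. maze.move(east) -> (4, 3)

// 34. maze.sense(east) -> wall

// 35. maze.sense(south) -> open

// 36. stack.push(south) -> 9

// 37. maze.move(south) -> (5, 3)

// 38. maze.sense(east) -> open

// 39. stack.push(east) -> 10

// 40. maze.move(east) -> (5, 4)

// 41. maze.sense(south) -> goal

// 42. maze.move(south) -> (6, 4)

Answer: (6, 4)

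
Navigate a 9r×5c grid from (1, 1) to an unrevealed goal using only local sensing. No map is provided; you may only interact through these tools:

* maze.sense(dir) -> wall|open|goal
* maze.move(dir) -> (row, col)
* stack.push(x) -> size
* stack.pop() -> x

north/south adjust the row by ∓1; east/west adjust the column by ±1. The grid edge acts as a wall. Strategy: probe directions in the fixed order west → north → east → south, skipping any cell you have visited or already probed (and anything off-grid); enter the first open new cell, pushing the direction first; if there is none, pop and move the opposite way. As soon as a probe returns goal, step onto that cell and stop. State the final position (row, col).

Action: maze.sense[west]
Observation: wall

Action: maze.sense[north]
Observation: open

Action: stack.push[north]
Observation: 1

Action: maze.move[north]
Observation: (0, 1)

Action: maze.sense[west]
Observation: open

Action: stack.push[west]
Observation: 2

Action: maze.move[west]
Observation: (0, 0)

Action: stack.pop[]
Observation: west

Action: maze.move[east]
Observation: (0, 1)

Action: maze.sense[east]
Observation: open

Action: stack.push[east]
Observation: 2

Action: maze.move[east]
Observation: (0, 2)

Action: maze.sense[east]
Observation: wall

Action: maze.sense[south]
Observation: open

Action: stack.push[south]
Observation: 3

Action: maze.move[south]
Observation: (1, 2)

Action: maze.sense[east]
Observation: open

Action: stack.push[east]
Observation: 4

Action: maze.move[east]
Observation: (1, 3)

Action: maze.sense[east]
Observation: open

Action: stack.push[east]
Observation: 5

Action: maze.move[east]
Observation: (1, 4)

Action: maze.sense[north]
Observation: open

Action: stack.push[north]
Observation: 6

Action: maze.move[north]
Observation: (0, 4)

Action: stack.pop[]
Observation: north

Action: maze.move[south]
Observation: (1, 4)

Action: maze.sense[south]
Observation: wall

Action: stack.pop[]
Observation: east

Action: maze.move[west]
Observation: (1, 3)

Action: maze.sense[south]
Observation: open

Action: stack.push[south]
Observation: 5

Action: maze.move[south]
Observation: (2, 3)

Action: maze.sense[west]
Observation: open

Action: stack.push[west]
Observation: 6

Action: maze.move[west]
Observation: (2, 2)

Action: maze.sense[west]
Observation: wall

Action: maze.sense[south]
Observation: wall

Action: stack.pop[]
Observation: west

Action: maze.move[east]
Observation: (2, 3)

Action: maze.sense[south]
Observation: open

Action: stack.push[south]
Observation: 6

Action: maze.move[south]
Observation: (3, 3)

Action: maze.sense[east]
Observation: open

Action: stack.push[east]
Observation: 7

Action: maze.move[east]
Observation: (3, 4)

Action: maze.sense[south]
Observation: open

Action: stack.push[south]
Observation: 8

Action: maze.move[south]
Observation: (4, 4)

Action: maze.sense[west]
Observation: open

Action: stack.push[west]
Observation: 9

Action: maze.move[west]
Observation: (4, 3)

Action: maze.sense[west]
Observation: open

Action: stack.push[west]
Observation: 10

Action: maze.move[west]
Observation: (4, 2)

Action: maze.sense[west]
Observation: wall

Action: maze.sense[south]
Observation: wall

Action: stack.pop[]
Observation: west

Action: maze.move[east]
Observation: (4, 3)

Action: maze.sense[south]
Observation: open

Action: stack.push[south]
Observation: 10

Action: maze.move[south]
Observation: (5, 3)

Action: maze.sense[east]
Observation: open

Action: stack.push[east]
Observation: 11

Action: maze.move[east]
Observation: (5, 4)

Action: maze.sense[south]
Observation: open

Action: stack.push[south]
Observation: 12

Action: maze.move[south]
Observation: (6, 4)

Action: maze.sense[west]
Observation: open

Action: stack.push[west]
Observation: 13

Action: maze.move[west]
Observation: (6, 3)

Action: maze.sense[west]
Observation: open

Action: stack.push[west]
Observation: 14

Action: maze.move[west]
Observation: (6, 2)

Action: maze.sense[west]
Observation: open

Action: stack.push[west]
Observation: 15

Action: maze.move[west]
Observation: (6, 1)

Action: maze.sense[west]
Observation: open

Action: stack.push[west]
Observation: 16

Action: maze.move[west]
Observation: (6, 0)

Action: maze.sense[north]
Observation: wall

Action: maze.sense[south]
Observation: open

Action: stack.push[south]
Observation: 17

Action: maze.move[south]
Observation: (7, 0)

Action: maze.sense[east]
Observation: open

Action: stack.push[east]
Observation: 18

Action: maze.move[east]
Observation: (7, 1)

Action: maze.sense[east]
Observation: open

Action: stack.push[east]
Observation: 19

Action: maze.move[east]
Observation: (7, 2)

Action: maze.sense[east]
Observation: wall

Action: maze.sense[south]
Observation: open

Action: stack.push[south]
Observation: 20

Action: maze.move[south]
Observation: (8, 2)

Action: maze.sense[west]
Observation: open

Action: stack.push[west]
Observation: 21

Action: maze.move[west]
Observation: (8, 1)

Action: maze.sense[west]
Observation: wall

Action: stack.pop[]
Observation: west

Action: maze.move[east]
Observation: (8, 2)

Action: maze.sense[east]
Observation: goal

Action: maze.move[east]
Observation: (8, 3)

Answer: (8, 3)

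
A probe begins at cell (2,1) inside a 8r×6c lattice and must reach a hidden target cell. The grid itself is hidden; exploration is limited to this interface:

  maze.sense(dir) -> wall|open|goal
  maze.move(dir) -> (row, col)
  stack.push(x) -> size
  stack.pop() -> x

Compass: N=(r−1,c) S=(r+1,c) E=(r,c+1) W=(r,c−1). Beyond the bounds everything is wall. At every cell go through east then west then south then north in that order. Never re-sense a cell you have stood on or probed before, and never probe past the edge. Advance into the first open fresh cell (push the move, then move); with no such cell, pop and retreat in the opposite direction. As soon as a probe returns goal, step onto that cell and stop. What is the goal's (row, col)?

Action: maze.sense[east]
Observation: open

Action: stack.push[east]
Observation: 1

Action: maze.move[east]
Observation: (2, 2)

Action: maze.sense[east]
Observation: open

Action: stack.push[east]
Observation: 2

Action: maze.move[east]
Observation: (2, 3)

Action: maze.sense[east]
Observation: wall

Action: maze.sense[south]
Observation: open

Action: stack.push[south]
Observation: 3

Action: maze.move[south]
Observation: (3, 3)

Action: maze.sense[east]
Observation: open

Action: stack.push[east]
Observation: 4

Action: maze.move[east]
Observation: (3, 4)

Action: maze.sense[east]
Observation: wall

Action: maze.sense[south]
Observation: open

Action: stack.push[south]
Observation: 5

Action: maze.move[south]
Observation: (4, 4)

Action: maze.sense[east]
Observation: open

Action: stack.push[east]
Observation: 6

Action: maze.move[east]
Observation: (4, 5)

Action: maze.sense[south]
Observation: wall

Action: stack.pop[]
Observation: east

Action: maze.move[west]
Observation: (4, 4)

Action: maze.sense[west]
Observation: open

Action: stack.push[west]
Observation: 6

Action: maze.move[west]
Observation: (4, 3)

Action: maze.sense[west]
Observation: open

Action: stack.push[west]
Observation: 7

Action: maze.move[west]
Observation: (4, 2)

Action: maze.sense[west]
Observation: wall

Action: maze.sense[south]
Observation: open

Action: stack.push[south]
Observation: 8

Action: maze.move[south]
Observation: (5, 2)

Action: maze.sense[east]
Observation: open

Action: stack.push[east]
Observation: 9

Action: maze.move[east]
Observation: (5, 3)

Action: maze.sense[east]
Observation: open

Action: stack.push[east]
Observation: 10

Action: maze.move[east]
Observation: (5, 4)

Action: maze.sense[south]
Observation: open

Action: stack.push[south]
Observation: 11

Action: maze.move[south]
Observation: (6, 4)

Action: maze.sense[east]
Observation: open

Action: stack.push[east]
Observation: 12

Action: maze.move[east]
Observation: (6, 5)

Action: maze.sense[south]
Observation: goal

Action: maze.move[south]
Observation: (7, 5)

Answer: (7, 5)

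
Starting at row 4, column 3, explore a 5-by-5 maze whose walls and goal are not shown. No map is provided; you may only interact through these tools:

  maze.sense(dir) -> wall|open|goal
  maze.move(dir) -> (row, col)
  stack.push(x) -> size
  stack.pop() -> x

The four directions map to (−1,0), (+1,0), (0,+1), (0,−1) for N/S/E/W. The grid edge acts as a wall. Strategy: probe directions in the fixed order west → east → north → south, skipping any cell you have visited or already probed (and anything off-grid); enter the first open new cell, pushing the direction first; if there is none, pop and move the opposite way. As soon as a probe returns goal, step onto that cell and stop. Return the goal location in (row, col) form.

Action: maze.sense[west]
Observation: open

Action: stack.push[west]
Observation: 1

Action: maze.move[west]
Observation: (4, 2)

Action: maze.sense[west]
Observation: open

Action: stack.push[west]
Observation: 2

Action: maze.move[west]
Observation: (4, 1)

Action: maze.sense[west]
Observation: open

Action: stack.push[west]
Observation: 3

Action: maze.move[west]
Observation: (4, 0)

Action: maze.sense[north]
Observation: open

Action: stack.push[north]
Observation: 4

Action: maze.move[north]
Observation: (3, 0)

Action: maze.sense[east]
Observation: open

Action: stack.push[east]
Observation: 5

Action: maze.move[east]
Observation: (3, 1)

Action: maze.sense[east]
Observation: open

Action: stack.push[east]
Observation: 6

Action: maze.move[east]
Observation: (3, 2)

Action: maze.sense[east]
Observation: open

Action: stack.push[east]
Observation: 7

Action: maze.move[east]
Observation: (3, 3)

Action: maze.sense[east]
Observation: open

Action: stack.push[east]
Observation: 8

Action: maze.move[east]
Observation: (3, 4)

Action: maze.sense[north]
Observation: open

Action: stack.push[north]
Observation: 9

Action: maze.move[north]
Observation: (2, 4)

Action: maze.sense[west]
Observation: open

Action: stack.push[west]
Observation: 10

Action: maze.move[west]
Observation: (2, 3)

Action: maze.sense[west]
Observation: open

Action: stack.push[west]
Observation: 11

Action: maze.move[west]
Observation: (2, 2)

Action: maze.sense[west]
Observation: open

Action: stack.push[west]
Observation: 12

Action: maze.move[west]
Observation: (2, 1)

Action: maze.sense[west]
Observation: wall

Action: maze.sense[north]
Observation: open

Action: stack.push[north]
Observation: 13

Action: maze.move[north]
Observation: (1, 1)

Action: maze.sense[west]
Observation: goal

Action: maze.move[west]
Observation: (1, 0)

Answer: (1, 0)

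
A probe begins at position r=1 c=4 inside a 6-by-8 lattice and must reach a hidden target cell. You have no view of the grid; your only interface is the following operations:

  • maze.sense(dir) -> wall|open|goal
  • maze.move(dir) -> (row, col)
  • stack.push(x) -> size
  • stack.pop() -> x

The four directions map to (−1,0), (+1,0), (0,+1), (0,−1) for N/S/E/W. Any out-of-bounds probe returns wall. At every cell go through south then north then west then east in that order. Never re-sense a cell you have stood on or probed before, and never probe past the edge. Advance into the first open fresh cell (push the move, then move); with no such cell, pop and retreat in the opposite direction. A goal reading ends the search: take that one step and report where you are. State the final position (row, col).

CALL sense[dir→south]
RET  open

CALL push[x→south]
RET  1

CALL move[dir→south]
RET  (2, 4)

CALL sense[dir→south]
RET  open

CALL push[x→south]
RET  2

CALL move[dir→south]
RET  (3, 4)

CALL sense[dir→south]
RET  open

CALL push[x→south]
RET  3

CALL move[dir→south]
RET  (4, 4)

CALL sense[dir→south]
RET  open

CALL push[x→south]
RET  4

CALL move[dir→south]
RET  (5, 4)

CALL sense[dir→west]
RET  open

CALL push[x→west]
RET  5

CALL move[dir→west]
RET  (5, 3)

CALL sense[dir→north]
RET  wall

CALL sense[dir→west]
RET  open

CALL push[x→west]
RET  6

CALL move[dir→west]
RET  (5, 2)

CALL sense[dir→north]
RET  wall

CALL sense[dir→west]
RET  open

CALL push[x→west]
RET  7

CALL move[dir→west]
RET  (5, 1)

CALL sense[dir→north]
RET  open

CALL push[x→north]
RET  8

CALL move[dir→north]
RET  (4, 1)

CALL sense[dir→north]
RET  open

CALL push[x→north]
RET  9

CALL move[dir→north]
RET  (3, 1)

CALL sense[dir→north]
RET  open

CALL push[x→north]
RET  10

CALL move[dir→north]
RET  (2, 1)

CALL sense[dir→north]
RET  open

CALL push[x→north]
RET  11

CALL move[dir→north]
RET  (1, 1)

CALL sense[dir→north]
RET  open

CALL push[x→north]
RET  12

CALL move[dir→north]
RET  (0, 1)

CALL sense[dir→west]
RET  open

CALL push[x→west]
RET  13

CALL move[dir→west]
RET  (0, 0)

CALL sense[dir→south]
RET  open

CALL push[x→south]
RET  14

CALL move[dir→south]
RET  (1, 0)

CALL sense[dir→south]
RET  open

CALL push[x→south]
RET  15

CALL move[dir→south]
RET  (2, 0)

CALL sense[dir→south]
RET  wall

CALL pop[]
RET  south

CALL move[dir→north]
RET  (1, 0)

CALL pop[]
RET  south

CALL move[dir→north]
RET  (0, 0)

CALL pop[]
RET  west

CALL move[dir→east]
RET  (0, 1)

CALL sense[dir→east]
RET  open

CALL push[x→east]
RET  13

CALL move[dir→east]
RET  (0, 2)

CALL sense[dir→south]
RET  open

CALL push[x→south]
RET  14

CALL move[dir→south]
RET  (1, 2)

CALL sense[dir→south]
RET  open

CALL push[x→south]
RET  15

CALL move[dir→south]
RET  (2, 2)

CALL sense[dir→south]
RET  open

CALL push[x→south]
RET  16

CALL move[dir→south]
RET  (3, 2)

CALL sense[dir→east]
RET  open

CALL push[x→east]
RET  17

CALL move[dir→east]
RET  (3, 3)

CALL sense[dir→north]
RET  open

CALL push[x→north]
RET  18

CALL move[dir→north]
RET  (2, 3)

CALL sense[dir→north]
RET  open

CALL push[x→north]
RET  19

CALL move[dir→north]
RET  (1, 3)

CALL sense[dir→north]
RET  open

CALL push[x→north]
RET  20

CALL move[dir→north]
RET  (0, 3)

CALL sense[dir→east]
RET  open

CALL push[x→east]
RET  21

CALL move[dir→east]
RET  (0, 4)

CALL sense[dir→east]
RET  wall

CALL pop[]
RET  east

CALL move[dir→west]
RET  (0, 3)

CALL pop[]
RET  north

CALL move[dir→south]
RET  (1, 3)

CALL pop[]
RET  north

CALL move[dir→south]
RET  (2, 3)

CALL pop[]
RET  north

CALL move[dir→south]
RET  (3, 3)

CALL pop[]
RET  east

CALL move[dir→west]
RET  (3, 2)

CALL pop[]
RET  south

CALL move[dir→north]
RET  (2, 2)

CALL pop[]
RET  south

CALL move[dir→north]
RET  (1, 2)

CALL pop[]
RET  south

CALL move[dir→north]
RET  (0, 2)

CALL pop[]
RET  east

CALL move[dir→west]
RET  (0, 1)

CALL pop[]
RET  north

CALL move[dir→south]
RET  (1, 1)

CALL pop[]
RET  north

CALL move[dir→south]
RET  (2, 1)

CALL pop[]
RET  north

CALL move[dir→south]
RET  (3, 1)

CALL pop[]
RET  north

CALL move[dir→south]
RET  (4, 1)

CALL sense[dir→west]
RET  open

CALL push[x→west]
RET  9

CALL move[dir→west]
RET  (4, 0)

CALL sense[dir→south]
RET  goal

CALL move[dir→south]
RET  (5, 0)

Answer: (5, 0)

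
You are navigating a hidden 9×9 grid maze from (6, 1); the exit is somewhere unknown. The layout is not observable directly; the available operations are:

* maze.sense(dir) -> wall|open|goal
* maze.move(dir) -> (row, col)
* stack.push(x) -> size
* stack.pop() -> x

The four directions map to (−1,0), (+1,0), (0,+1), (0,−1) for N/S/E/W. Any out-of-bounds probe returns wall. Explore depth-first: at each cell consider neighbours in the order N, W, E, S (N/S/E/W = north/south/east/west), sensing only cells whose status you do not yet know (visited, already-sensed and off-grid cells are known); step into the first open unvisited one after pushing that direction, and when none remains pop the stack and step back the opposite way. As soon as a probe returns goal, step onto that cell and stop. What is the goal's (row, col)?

! 1. maze.sense(dir=north) == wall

! 2. maze.sense(dir=west) == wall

! 3. maze.sense(dir=east) == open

! 4. stack.push(x=east) == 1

! 5. maze.move(dir=east) == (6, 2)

! 6. maze.sense(dir=north) == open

! 7. stack.push(x=north) == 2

! 8. maze.move(dir=north) == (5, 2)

! 9. maze.sense(dir=north) == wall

! 10. maze.sense(dir=east) == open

! 11. stack.push(x=east) == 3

! 12. maze.move(dir=east) == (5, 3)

! 13. maze.sense(dir=north) == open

! 14. stack.push(x=north) == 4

! 15. maze.move(dir=north) == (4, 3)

! 16. maze.sense(dir=north) == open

! 17. stack.push(x=north) == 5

! 18. maze.move(dir=north) == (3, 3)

! 19. maze.sense(dir=north) == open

! 20. stack.push(x=north) == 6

! 21. maze.move(dir=north) == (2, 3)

! 22. maze.sense(dir=north) == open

! 23. stack.push(x=north) == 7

! 24. maze.move(dir=north) == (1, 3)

! 25. maze.sense(dir=north) == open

! 26. stack.push(x=north) == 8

! 27. maze.move(dir=north) == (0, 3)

! 28. maze.sense(dir=west) == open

! 29. stack.push(x=west) == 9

! 30. maze.move(dir=west) == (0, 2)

! 31. maze.sense(dir=west) == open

! 32. stack.push(x=west) == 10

! 33. maze.move(dir=west) == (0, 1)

! 34. maze.sense(dir=west) == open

! 35. stack.push(x=west) == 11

! 36. maze.move(dir=west) == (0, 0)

! 37. maze.sense(dir=south) == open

! 38. stack.push(x=south) == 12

! 39. maze.move(dir=south) == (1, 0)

! 40. maze.sense(dir=east) == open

! 41. stack.push(x=east) == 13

! 42. maze.move(dir=east) == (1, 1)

! 43. maze.sense(dir=east) == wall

! 44. maze.sense(dir=south) == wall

! 45. stack.pop() == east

! 46. maze.move(dir=west) == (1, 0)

! 47. maze.sense(dir=south) == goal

! 48. maze.move(dir=south) == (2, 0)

Answer: (2, 0)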